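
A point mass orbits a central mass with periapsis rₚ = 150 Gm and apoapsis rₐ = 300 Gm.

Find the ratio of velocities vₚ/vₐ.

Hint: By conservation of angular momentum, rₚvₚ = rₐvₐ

Convert to SI: rₚ = 150 Gm = 1.5e+11 m; rₐ = 300 Gm = 3e+11 m.
Conservation of angular momentum gives rₚvₚ = rₐvₐ, so vₚ/vₐ = rₐ/rₚ.
vₚ/vₐ = 3e+11 / 1.5e+11 ≈ 2.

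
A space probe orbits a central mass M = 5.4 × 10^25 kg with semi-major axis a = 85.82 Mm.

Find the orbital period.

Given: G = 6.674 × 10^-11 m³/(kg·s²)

Convert to SI: a = 85.82 Mm = 8.582e+07 m.
GM = G · M = 6.674e-11 · 5.4e+25 = 3.60396e+15 m³/s².
Kepler's third law: T = 2π √(a³ / GM).
Substituting a = 8.582e+07 m and GM = 3.60396e+15 m³/s²:
T = 2π √((8.582e+07)³ / 3.60396e+15) s
T ≈ 8.321e+04 s = 23.11 hours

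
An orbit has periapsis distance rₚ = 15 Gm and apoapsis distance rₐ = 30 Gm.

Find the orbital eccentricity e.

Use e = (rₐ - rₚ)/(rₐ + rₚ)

Convert to SI: rₚ = 15 Gm = 1.5e+10 m; rₐ = 30 Gm = 3e+10 m.
e = (rₐ − rₚ) / (rₐ + rₚ).
e = (3e+10 − 1.5e+10) / (3e+10 + 1.5e+10) = 1.5e+10 / 4.5e+10 ≈ 0.3333.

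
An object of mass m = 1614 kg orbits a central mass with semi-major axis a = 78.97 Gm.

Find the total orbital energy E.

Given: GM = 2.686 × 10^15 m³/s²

Convert to SI: a = 78.97 Gm = 7.897e+10 m.
E = −GMm / (2a).
E = −2.686e+15 · 1614 / (2 · 7.897e+10) J ≈ -2.745e+07 J = -27.45 MJ.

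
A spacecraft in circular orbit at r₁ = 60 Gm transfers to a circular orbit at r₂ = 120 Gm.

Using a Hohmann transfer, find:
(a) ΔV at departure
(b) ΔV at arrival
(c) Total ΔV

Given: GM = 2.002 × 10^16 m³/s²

Convert to SI: r₁ = 60 Gm = 6e+10 m; r₂ = 120 Gm = 1.2e+11 m.
Transfer semi-major axis: a_t = (r₁ + r₂)/2 = (6e+10 + 1.2e+11)/2 = 9e+10 m.
Circular speeds: v₁ = √(GM/r₁) = 577.639 m/s, v₂ = √(GM/r₂) = 408.452 m/s.
Transfer speeds (vis-viva v² = GM(2/r − 1/a_t)): v₁ᵗ = 667 m/s, v₂ᵗ = 333.5 m/s.
(a) ΔV₁ = |v₁ᵗ − v₁| ≈ 89.36 m/s = 89.36 m/s.
(b) ΔV₂ = |v₂ − v₂ᵗ| ≈ 74.95 m/s = 74.95 m/s.
(c) ΔV_total = ΔV₁ + ΔV₂ ≈ 164.3 m/s = 164.3 m/s.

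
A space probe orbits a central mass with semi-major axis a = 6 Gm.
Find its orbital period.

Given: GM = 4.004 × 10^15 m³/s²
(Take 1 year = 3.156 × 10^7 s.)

Convert to SI: a = 6 Gm = 6e+09 m.
Kepler's third law: T = 2π √(a³ / GM).
Substituting a = 6e+09 m and GM = 4.004e+15 m³/s²:
T = 2π √((6e+09)³ / 4.004e+15) s
T ≈ 4.615e+07 s = 1.462 years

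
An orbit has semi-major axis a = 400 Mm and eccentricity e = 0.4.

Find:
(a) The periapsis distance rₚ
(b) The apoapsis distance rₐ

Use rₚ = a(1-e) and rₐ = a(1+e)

Convert to SI: a = 400 Mm = 4e+08 m.
(a) rₚ = a(1 − e) = 4e+08 · (1 − 0.4) = 4e+08 · 0.6 ≈ 2.4e+08 m = 240 Mm.
(b) rₐ = a(1 + e) = 4e+08 · (1 + 0.4) = 4e+08 · 1.4 ≈ 5.6e+08 m = 560 Mm.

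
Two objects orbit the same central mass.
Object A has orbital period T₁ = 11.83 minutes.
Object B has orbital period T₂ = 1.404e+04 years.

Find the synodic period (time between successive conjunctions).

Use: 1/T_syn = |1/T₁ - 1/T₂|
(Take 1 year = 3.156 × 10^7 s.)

Convert to SI: T₁ = 11.83 minutes = 709.8 s; T₂ = 1.404e+04 years = 4.43102e+11 s.
T_syn = |T₁ · T₂ / (T₁ − T₂)|.
T_syn = |709.8 · 4.43102e+11 / (709.8 − 4.43102e+11)| s ≈ 709.8 s = 11.83 minutes.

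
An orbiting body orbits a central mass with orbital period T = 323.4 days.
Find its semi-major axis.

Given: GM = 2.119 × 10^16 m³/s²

Convert to SI: T = 323.4 days = 2.79418e+07 s.
Invert Kepler's third law: a = (GM · T² / (4π²))^(1/3).
Substituting T = 2.79418e+07 s and GM = 2.119e+16 m³/s²:
a = (2.119e+16 · (2.79418e+07)² / (4π²))^(1/3) m
a ≈ 7.483e+09 m = 7.483 Gm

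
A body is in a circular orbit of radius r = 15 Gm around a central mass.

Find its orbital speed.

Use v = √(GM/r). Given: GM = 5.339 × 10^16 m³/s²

Convert to SI: r = 15 Gm = 1.5e+10 m.
For a circular orbit, gravity supplies the centripetal force, so v = √(GM / r).
v = √(5.339e+16 / 1.5e+10) m/s ≈ 1887 m/s = 1.887 km/s.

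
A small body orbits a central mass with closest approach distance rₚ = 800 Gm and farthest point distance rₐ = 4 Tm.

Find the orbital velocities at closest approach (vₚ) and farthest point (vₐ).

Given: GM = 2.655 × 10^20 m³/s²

Convert to SI: rₚ = 800 Gm = 8e+11 m; rₐ = 4 Tm = 4e+12 m.
Use the vis-viva equation v² = GM(2/r − 1/a) with a = (rₚ + rₐ)/2 = (8e+11 + 4e+12)/2 = 2.4e+12 m.
vₚ = √(GM · (2/rₚ − 1/a)) = √(2.655e+20 · (2/8e+11 − 1/2.4e+12)) m/s ≈ 2.352e+04 m/s = 23.52 km/s.
vₐ = √(GM · (2/rₐ − 1/a)) = √(2.655e+20 · (2/4e+12 − 1/2.4e+12)) m/s ≈ 4704 m/s = 4.704 km/s.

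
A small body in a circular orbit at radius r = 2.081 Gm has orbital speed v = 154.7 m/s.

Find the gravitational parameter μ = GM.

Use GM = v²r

Convert to SI: r = 2.081 Gm = 2.081e+09 m.
For a circular orbit v² = GM/r, so GM = v² · r.
GM = (154.7)² · 2.081e+09 m³/s² ≈ 4.98e+13 m³/s² = 4.98 × 10^13 m³/s².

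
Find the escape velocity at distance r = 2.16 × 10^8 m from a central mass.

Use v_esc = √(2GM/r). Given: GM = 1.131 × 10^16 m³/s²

Escape velocity comes from setting total energy to zero: ½v² − GM/r = 0 ⇒ v_esc = √(2GM / r).
v_esc = √(2 · 1.131e+16 / 2.16e+08) m/s ≈ 1.023e+04 m/s = 10.23 km/s.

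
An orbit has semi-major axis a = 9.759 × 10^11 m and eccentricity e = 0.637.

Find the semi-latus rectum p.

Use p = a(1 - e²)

p = a (1 − e²).
p = 9.759e+11 · (1 − (0.637)²) = 9.759e+11 · 0.594231 ≈ 5.799e+11 m = 5.799 × 10^11 m.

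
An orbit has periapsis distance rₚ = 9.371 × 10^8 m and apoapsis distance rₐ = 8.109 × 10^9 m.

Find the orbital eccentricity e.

e = (rₐ − rₚ) / (rₐ + rₚ).
e = (8.109e+09 − 9.371e+08) / (8.109e+09 + 9.371e+08) = 7.1719e+09 / 9.0461e+09 ≈ 0.7928.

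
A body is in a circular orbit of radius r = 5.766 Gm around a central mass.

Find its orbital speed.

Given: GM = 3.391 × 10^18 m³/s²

Convert to SI: r = 5.766 Gm = 5.766e+09 m.
For a circular orbit, gravity supplies the centripetal force, so v = √(GM / r).
v = √(3.391e+18 / 5.766e+09) m/s ≈ 2.425e+04 m/s = 24.25 km/s.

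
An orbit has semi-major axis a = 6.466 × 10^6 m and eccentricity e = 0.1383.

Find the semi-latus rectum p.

p = a (1 − e²).
p = 6.466e+06 · (1 − (0.1383)²) = 6.466e+06 · 0.980873 ≈ 6.342e+06 m = 6.342 × 10^6 m.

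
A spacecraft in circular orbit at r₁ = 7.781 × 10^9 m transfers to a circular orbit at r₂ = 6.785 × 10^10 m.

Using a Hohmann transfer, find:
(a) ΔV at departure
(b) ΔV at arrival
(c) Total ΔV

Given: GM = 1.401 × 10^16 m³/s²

Transfer semi-major axis: a_t = (r₁ + r₂)/2 = (7.781e+09 + 6.785e+10)/2 = 3.78155e+10 m.
Circular speeds: v₁ = √(GM/r₁) = 1341.84 m/s, v₂ = √(GM/r₂) = 454.406 m/s.
Transfer speeds (vis-viva v² = GM(2/r − 1/a_t)): v₁ᵗ = 1797.39 m/s, v₂ᵗ = 206.123 m/s.
(a) ΔV₁ = |v₁ᵗ − v₁| ≈ 455.5 m/s = 455.5 m/s.
(b) ΔV₂ = |v₂ − v₂ᵗ| ≈ 248.3 m/s = 248.3 m/s.
(c) ΔV_total = ΔV₁ + ΔV₂ ≈ 703.8 m/s = 703.8 m/s.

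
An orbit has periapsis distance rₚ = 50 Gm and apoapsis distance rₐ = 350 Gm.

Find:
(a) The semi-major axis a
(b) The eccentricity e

Convert to SI: rₚ = 50 Gm = 5e+10 m; rₐ = 350 Gm = 3.5e+11 m.
(a) a = (rₚ + rₐ) / 2 = (5e+10 + 3.5e+11) / 2 ≈ 2e+11 m = 200 Gm.
(b) e = (rₐ − rₚ) / (rₐ + rₚ) = (3.5e+11 − 5e+10) / (3.5e+11 + 5e+10) ≈ 0.75.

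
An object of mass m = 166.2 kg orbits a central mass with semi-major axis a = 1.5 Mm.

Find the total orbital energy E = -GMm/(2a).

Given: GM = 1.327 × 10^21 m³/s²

Convert to SI: a = 1.5 Mm = 1.5e+06 m.
E = −GMm / (2a).
E = −1.327e+21 · 166.2 / (2 · 1.5e+06) J ≈ -7.352e+16 J = -73.52 PJ.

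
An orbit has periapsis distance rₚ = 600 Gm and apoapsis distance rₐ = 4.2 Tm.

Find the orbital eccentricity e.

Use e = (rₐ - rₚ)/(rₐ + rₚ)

Convert to SI: rₚ = 600 Gm = 6e+11 m; rₐ = 4.2 Tm = 4.2e+12 m.
e = (rₐ − rₚ) / (rₐ + rₚ).
e = (4.2e+12 − 6e+11) / (4.2e+12 + 6e+11) = 3.6e+12 / 4.8e+12 ≈ 0.75.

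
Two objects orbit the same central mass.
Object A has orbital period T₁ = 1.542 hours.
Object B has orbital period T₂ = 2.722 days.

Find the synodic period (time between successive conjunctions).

Convert to SI: T₁ = 1.542 hours = 5551.2 s; T₂ = 2.722 days = 235181 s.
T_syn = |T₁ · T₂ / (T₁ − T₂)|.
T_syn = |5551.2 · 235181 / (5551.2 − 235181)| s ≈ 5685 s = 1.579 hours.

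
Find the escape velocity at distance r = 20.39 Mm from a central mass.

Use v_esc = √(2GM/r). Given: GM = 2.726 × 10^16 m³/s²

Convert to SI: r = 20.39 Mm = 2.039e+07 m.
Escape velocity comes from setting total energy to zero: ½v² − GM/r = 0 ⇒ v_esc = √(2GM / r).
v_esc = √(2 · 2.726e+16 / 2.039e+07) m/s ≈ 5.171e+04 m/s = 51.71 km/s.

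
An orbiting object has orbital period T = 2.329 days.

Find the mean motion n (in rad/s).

Convert to SI: T = 2.329 days = 201226 s.
n = 2π / T.
n = 2π / 201226 s ≈ 3.122e-05 rad/s.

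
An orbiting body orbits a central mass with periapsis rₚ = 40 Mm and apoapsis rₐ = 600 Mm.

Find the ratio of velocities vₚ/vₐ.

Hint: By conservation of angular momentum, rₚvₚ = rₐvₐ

Convert to SI: rₚ = 40 Mm = 4e+07 m; rₐ = 600 Mm = 6e+08 m.
Conservation of angular momentum gives rₚvₚ = rₐvₐ, so vₚ/vₐ = rₐ/rₚ.
vₚ/vₐ = 6e+08 / 4e+07 ≈ 15.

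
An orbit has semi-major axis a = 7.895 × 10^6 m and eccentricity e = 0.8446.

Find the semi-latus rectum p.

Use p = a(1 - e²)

p = a (1 − e²).
p = 7.895e+06 · (1 − (0.8446)²) = 7.895e+06 · 0.286651 ≈ 2.263e+06 m = 2.263 × 10^6 m.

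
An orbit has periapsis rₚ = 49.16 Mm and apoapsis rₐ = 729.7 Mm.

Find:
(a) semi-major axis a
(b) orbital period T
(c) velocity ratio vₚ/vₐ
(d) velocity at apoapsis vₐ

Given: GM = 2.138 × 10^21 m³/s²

Convert to SI: rₚ = 49.16 Mm = 4.916e+07 m; rₐ = 729.7 Mm = 7.297e+08 m.
(a) a = (rₚ + rₐ)/2 = (4.916e+07 + 7.297e+08)/2 ≈ 3.894e+08 m
(b) With a = (rₚ + rₐ)/2 = 3.8943e+08 m, T = 2π √(a³/GM) = 2π √((3.8943e+08)³/2.138e+21) s ≈ 1044 s
(c) Conservation of angular momentum (rₚvₚ = rₐvₐ) gives vₚ/vₐ = rₐ/rₚ = 7.297e+08/4.916e+07 ≈ 14.84
(d) With a = (rₚ + rₐ)/2 = 3.8943e+08 m, vₐ = √(GM (2/rₐ − 1/a)) = √(2.138e+21 · (2/7.297e+08 − 1/3.8943e+08)) m/s ≈ 6.082e+05 m/s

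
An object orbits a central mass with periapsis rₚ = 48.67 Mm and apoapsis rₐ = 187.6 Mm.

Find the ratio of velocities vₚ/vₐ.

Convert to SI: rₚ = 48.67 Mm = 4.867e+07 m; rₐ = 187.6 Mm = 1.876e+08 m.
Conservation of angular momentum gives rₚvₚ = rₐvₐ, so vₚ/vₐ = rₐ/rₚ.
vₚ/vₐ = 1.876e+08 / 4.867e+07 ≈ 3.855.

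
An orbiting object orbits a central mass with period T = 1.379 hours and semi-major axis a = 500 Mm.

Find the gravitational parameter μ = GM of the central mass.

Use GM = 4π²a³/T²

Convert to SI: T = 1.379 hours = 4964.4 s; a = 500 Mm = 5e+08 m.
GM = 4π² · a³ / T².
GM = 4π² · (5e+08)³ / (4964.4)² m³/s² ≈ 2.002e+20 m³/s² = 2.002 × 10^20 m³/s².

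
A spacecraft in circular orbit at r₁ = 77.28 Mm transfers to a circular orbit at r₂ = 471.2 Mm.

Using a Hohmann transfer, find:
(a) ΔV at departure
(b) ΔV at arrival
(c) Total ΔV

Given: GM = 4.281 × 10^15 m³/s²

Convert to SI: r₁ = 77.28 Mm = 7.728e+07 m; r₂ = 471.2 Mm = 4.712e+08 m.
Transfer semi-major axis: a_t = (r₁ + r₂)/2 = (7.728e+07 + 4.712e+08)/2 = 2.7424e+08 m.
Circular speeds: v₁ = √(GM/r₁) = 7442.85 m/s, v₂ = √(GM/r₂) = 3014.19 m/s.
Transfer speeds (vis-viva v² = GM(2/r − 1/a_t)): v₁ᵗ = 9756.1 m/s, v₂ᵗ = 1600.07 m/s.
(a) ΔV₁ = |v₁ᵗ − v₁| ≈ 2313 m/s = 2.313 km/s.
(b) ΔV₂ = |v₂ − v₂ᵗ| ≈ 1414 m/s = 1.414 km/s.
(c) ΔV_total = ΔV₁ + ΔV₂ ≈ 3727 m/s = 3.727 km/s.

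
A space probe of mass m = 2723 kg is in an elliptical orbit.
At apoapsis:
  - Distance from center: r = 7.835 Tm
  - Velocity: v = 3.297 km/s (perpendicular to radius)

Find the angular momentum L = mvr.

Convert to SI: r = 7.835 Tm = 7.835e+12 m; v = 3.297 km/s = 3297 m/s.
Since v is perpendicular to r, L = m · v · r.
L = 2723 · 3297 · 7.835e+12 kg·m²/s ≈ 7.034e+19 kg·m²/s.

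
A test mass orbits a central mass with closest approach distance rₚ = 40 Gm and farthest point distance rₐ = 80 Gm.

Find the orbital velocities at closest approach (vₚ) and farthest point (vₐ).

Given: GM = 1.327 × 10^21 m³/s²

Convert to SI: rₚ = 40 Gm = 4e+10 m; rₐ = 80 Gm = 8e+10 m.
Use the vis-viva equation v² = GM(2/r − 1/a) with a = (rₚ + rₐ)/2 = (4e+10 + 8e+10)/2 = 6e+10 m.
vₚ = √(GM · (2/rₚ − 1/a)) = √(1.327e+21 · (2/4e+10 − 1/6e+10)) m/s ≈ 2.103e+05 m/s = 210.3 km/s.
vₐ = √(GM · (2/rₐ − 1/a)) = √(1.327e+21 · (2/8e+10 − 1/6e+10)) m/s ≈ 1.052e+05 m/s = 105.2 km/s.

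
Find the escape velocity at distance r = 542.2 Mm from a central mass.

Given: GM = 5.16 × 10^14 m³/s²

Convert to SI: r = 542.2 Mm = 5.422e+08 m.
Escape velocity comes from setting total energy to zero: ½v² − GM/r = 0 ⇒ v_esc = √(2GM / r).
v_esc = √(2 · 5.16e+14 / 5.422e+08) m/s ≈ 1380 m/s = 1.38 km/s.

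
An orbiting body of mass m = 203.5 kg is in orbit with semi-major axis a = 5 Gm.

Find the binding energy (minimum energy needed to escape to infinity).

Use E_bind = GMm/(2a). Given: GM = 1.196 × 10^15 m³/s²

Convert to SI: a = 5 Gm = 5e+09 m.
Total orbital energy is E = −GMm/(2a); binding energy is E_bind = −E = GMm/(2a).
E_bind = 1.196e+15 · 203.5 / (2 · 5e+09) J ≈ 2.434e+07 J = 24.34 MJ.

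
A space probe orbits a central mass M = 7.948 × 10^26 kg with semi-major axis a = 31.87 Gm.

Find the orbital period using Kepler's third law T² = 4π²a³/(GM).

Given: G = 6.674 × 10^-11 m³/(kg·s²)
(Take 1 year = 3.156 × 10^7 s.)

Convert to SI: a = 31.87 Gm = 3.187e+10 m.
GM = G · M = 6.674e-11 · 7.948e+26 = 5.3045e+16 m³/s².
Kepler's third law: T = 2π √(a³ / GM).
Substituting a = 3.187e+10 m and GM = 5.3045e+16 m³/s²:
T = 2π √((3.187e+10)³ / 5.3045e+16) s
T ≈ 1.552e+08 s = 4.918 years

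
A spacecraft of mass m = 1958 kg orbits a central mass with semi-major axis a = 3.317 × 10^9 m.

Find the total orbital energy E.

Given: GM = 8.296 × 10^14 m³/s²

E = −GMm / (2a).
E = −8.296e+14 · 1958 / (2 · 3.317e+09) J ≈ -2.449e+08 J = -244.9 MJ.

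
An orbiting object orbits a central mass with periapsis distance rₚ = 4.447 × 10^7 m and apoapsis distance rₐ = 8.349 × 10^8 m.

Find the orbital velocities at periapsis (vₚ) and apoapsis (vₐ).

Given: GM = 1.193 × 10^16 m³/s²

Use the vis-viva equation v² = GM(2/r − 1/a) with a = (rₚ + rₐ)/2 = (4.447e+07 + 8.349e+08)/2 = 4.39685e+08 m.
vₚ = √(GM · (2/rₚ − 1/a)) = √(1.193e+16 · (2/4.447e+07 − 1/4.39685e+08)) m/s ≈ 2.257e+04 m/s = 22.57 km/s.
vₐ = √(GM · (2/rₐ − 1/a)) = √(1.193e+16 · (2/8.349e+08 − 1/4.39685e+08)) m/s ≈ 1202 m/s = 1.202 km/s.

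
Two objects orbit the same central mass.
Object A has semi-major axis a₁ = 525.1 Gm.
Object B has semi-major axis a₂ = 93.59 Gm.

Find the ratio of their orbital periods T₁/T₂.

Convert to SI: a₁ = 525.1 Gm = 5.251e+11 m; a₂ = 93.59 Gm = 9.359e+10 m.
From Kepler's third law, (T₁/T₂)² = (a₁/a₂)³, so T₁/T₂ = (a₁/a₂)^(3/2).
a₁/a₂ = 5.251e+11 / 9.359e+10 = 5.61064.
T₁/T₂ = (5.61064)^(3/2) ≈ 13.29.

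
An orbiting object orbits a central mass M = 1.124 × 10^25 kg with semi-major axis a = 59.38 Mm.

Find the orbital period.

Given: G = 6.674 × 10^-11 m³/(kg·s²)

Convert to SI: a = 59.38 Mm = 5.938e+07 m.
GM = G · M = 6.674e-11 · 1.124e+25 = 7.50158e+14 m³/s².
Kepler's third law: T = 2π √(a³ / GM).
Substituting a = 5.938e+07 m and GM = 7.50158e+14 m³/s²:
T = 2π √((5.938e+07)³ / 7.50158e+14) s
T ≈ 1.05e+05 s = 1.215 days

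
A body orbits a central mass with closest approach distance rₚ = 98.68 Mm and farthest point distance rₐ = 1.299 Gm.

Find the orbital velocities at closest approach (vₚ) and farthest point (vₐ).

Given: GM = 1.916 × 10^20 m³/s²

Convert to SI: rₚ = 98.68 Mm = 9.868e+07 m; rₐ = 1.299 Gm = 1.299e+09 m.
Use the vis-viva equation v² = GM(2/r − 1/a) with a = (rₚ + rₐ)/2 = (9.868e+07 + 1.299e+09)/2 = 6.9884e+08 m.
vₚ = √(GM · (2/rₚ − 1/a)) = √(1.916e+20 · (2/9.868e+07 − 1/6.9884e+08)) m/s ≈ 1.9e+06 m/s = 1900 km/s.
vₐ = √(GM · (2/rₐ − 1/a)) = √(1.916e+20 · (2/1.299e+09 − 1/6.9884e+08)) m/s ≈ 1.443e+05 m/s = 144.3 km/s.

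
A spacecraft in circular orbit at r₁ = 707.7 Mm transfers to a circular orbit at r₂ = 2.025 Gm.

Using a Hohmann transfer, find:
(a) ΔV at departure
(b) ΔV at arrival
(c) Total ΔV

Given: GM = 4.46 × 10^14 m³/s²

Convert to SI: r₁ = 707.7 Mm = 7.077e+08 m; r₂ = 2.025 Gm = 2.025e+09 m.
Transfer semi-major axis: a_t = (r₁ + r₂)/2 = (7.077e+08 + 2.025e+09)/2 = 1.36635e+09 m.
Circular speeds: v₁ = √(GM/r₁) = 793.858 m/s, v₂ = √(GM/r₂) = 469.305 m/s.
Transfer speeds (vis-viva v² = GM(2/r − 1/a_t)): v₁ᵗ = 966.439 m/s, v₂ᵗ = 337.752 m/s.
(a) ΔV₁ = |v₁ᵗ − v₁| ≈ 172.6 m/s = 172.6 m/s.
(b) ΔV₂ = |v₂ − v₂ᵗ| ≈ 131.6 m/s = 131.6 m/s.
(c) ΔV_total = ΔV₁ + ΔV₂ ≈ 304.1 m/s = 304.1 m/s.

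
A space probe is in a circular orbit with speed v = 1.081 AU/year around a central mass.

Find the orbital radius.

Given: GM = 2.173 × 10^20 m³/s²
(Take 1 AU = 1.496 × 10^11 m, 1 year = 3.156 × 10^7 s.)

Convert to SI: v = 1.081 AU/year = 5124.13 m/s.
For a circular orbit, v² = GM / r, so r = GM / v².
r = 2.173e+20 / (5124.13)² m ≈ 8.276e+12 m = 55.32 AU.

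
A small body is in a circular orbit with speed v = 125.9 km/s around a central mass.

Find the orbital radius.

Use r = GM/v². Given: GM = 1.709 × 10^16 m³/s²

Convert to SI: v = 125.9 km/s = 125900 m/s.
For a circular orbit, v² = GM / r, so r = GM / v².
r = 1.709e+16 / (125900)² m ≈ 1.078e+06 m = 1.078 Mm.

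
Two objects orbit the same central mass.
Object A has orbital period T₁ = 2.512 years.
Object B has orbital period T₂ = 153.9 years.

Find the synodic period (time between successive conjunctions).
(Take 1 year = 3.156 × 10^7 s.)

Convert to SI: T₁ = 2.512 years = 7.92787e+07 s; T₂ = 153.9 years = 4.85708e+09 s.
T_syn = |T₁ · T₂ / (T₁ − T₂)|.
T_syn = |7.92787e+07 · 4.85708e+09 / (7.92787e+07 − 4.85708e+09)| s ≈ 8.059e+07 s = 2.554 years.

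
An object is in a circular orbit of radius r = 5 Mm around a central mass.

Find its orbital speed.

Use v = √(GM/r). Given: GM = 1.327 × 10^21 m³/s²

Convert to SI: r = 5 Mm = 5e+06 m.
For a circular orbit, gravity supplies the centripetal force, so v = √(GM / r).
v = √(1.327e+21 / 5e+06) m/s ≈ 1.629e+07 m/s = 1.629e+04 km/s.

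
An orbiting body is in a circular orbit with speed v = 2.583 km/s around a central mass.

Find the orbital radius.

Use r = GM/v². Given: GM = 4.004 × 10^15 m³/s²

Convert to SI: v = 2.583 km/s = 2583 m/s.
For a circular orbit, v² = GM / r, so r = GM / v².
r = 4.004e+15 / (2583)² m ≈ 6.001e+08 m = 600.1 Mm.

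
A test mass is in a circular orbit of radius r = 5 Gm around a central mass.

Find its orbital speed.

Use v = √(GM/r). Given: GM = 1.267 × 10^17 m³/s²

Convert to SI: r = 5 Gm = 5e+09 m.
For a circular orbit, gravity supplies the centripetal force, so v = √(GM / r).
v = √(1.267e+17 / 5e+09) m/s ≈ 5034 m/s = 5.034 km/s.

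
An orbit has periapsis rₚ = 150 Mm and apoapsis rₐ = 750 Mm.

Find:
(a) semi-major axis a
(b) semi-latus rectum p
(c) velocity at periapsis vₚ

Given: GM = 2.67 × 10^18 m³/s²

Convert to SI: rₚ = 150 Mm = 1.5e+08 m; rₐ = 750 Mm = 7.5e+08 m.
(a) a = (rₚ + rₐ)/2 = (1.5e+08 + 7.5e+08)/2 ≈ 4.5e+08 m
(b) From a = (rₚ + rₐ)/2 = 4.5e+08 m and e = (rₐ − rₚ)/(rₐ + rₚ) = 0.666667, p = a(1 − e²) = 4.5e+08 · (1 − (0.666667)²) ≈ 2.5e+08 m
(c) With a = (rₚ + rₐ)/2 = 4.5e+08 m, vₚ = √(GM (2/rₚ − 1/a)) = √(2.67e+18 · (2/1.5e+08 − 1/4.5e+08)) m/s ≈ 1.722e+05 m/s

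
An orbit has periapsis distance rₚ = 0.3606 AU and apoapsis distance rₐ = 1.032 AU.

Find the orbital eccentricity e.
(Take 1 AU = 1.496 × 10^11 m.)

Convert to SI: rₚ = 0.3606 AU = 5.39458e+10 m; rₐ = 1.032 AU = 1.54387e+11 m.
e = (rₐ − rₚ) / (rₐ + rₚ).
e = (1.54387e+11 − 5.39458e+10) / (1.54387e+11 + 5.39458e+10) = 1.00441e+11 / 2.08333e+11 ≈ 0.4821.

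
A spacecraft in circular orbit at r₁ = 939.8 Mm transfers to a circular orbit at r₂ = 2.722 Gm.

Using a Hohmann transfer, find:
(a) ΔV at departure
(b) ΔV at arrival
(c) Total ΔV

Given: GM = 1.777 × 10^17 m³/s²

Convert to SI: r₁ = 939.8 Mm = 9.398e+08 m; r₂ = 2.722 Gm = 2.722e+09 m.
Transfer semi-major axis: a_t = (r₁ + r₂)/2 = (9.398e+08 + 2.722e+09)/2 = 1.8309e+09 m.
Circular speeds: v₁ = √(GM/r₁) = 13750.7 m/s, v₂ = √(GM/r₂) = 8079.78 m/s.
Transfer speeds (vis-viva v² = GM(2/r − 1/a_t)): v₁ᵗ = 16766.3 m/s, v₂ᵗ = 5788.75 m/s.
(a) ΔV₁ = |v₁ᵗ − v₁| ≈ 3016 m/s = 3.016 km/s.
(b) ΔV₂ = |v₂ − v₂ᵗ| ≈ 2291 m/s = 2.291 km/s.
(c) ΔV_total = ΔV₁ + ΔV₂ ≈ 5307 m/s = 5.307 km/s.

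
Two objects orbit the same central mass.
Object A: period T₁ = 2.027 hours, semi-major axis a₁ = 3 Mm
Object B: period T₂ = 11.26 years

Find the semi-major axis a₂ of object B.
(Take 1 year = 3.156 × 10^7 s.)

Convert to SI: T₁ = 2.027 hours = 7297.2 s; a₁ = 3 Mm = 3e+06 m; T₂ = 11.26 years = 3.55366e+08 s.
Kepler's third law: (T₁/T₂)² = (a₁/a₂)³ ⇒ a₂ = a₁ · (T₂/T₁)^(2/3).
T₂/T₁ = 3.55366e+08 / 7297.2 = 48698.9.
a₂ = 3e+06 · (48698.9)^(2/3) m ≈ 4.001e+09 m = 4.001 Gm.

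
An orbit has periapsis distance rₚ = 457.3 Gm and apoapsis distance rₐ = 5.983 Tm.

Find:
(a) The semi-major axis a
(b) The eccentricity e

Convert to SI: rₚ = 457.3 Gm = 4.573e+11 m; rₐ = 5.983 Tm = 5.983e+12 m.
(a) a = (rₚ + rₐ) / 2 = (4.573e+11 + 5.983e+12) / 2 ≈ 3.22e+12 m = 3.22 Tm.
(b) e = (rₐ − rₚ) / (rₐ + rₚ) = (5.983e+12 − 4.573e+11) / (5.983e+12 + 4.573e+11) ≈ 0.858.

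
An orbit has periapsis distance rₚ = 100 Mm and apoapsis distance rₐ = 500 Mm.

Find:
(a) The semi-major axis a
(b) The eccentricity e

Convert to SI: rₚ = 100 Mm = 1e+08 m; rₐ = 500 Mm = 5e+08 m.
(a) a = (rₚ + rₐ) / 2 = (1e+08 + 5e+08) / 2 ≈ 3e+08 m = 300 Mm.
(b) e = (rₐ − rₚ) / (rₐ + rₚ) = (5e+08 − 1e+08) / (5e+08 + 1e+08) ≈ 0.6667.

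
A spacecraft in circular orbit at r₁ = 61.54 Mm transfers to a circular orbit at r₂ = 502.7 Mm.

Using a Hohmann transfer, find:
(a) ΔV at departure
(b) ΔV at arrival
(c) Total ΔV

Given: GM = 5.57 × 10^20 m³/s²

Convert to SI: r₁ = 61.54 Mm = 6.154e+07 m; r₂ = 502.7 Mm = 5.027e+08 m.
Transfer semi-major axis: a_t = (r₁ + r₂)/2 = (6.154e+07 + 5.027e+08)/2 = 2.8212e+08 m.
Circular speeds: v₁ = √(GM/r₁) = 3.00849e+06 m/s, v₂ = √(GM/r₂) = 1.05262e+06 m/s.
Transfer speeds (vis-viva v² = GM(2/r − 1/a_t)): v₁ᵗ = 4.01593e+06 m/s, v₂ᵗ = 491626 m/s.
(a) ΔV₁ = |v₁ᵗ − v₁| ≈ 1.007e+06 m/s = 1007 km/s.
(b) ΔV₂ = |v₂ − v₂ᵗ| ≈ 5.61e+05 m/s = 561 km/s.
(c) ΔV_total = ΔV₁ + ΔV₂ ≈ 1.568e+06 m/s = 1568 km/s.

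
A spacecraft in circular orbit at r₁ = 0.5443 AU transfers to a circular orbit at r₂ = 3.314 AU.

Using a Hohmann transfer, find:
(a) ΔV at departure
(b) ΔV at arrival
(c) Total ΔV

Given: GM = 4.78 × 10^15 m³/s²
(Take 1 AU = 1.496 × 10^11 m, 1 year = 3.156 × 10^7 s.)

Convert to SI: r₁ = 0.5443 AU = 8.14273e+10 m; r₂ = 3.314 AU = 4.95774e+11 m.
Transfer semi-major axis: a_t = (r₁ + r₂)/2 = (8.14273e+10 + 4.95774e+11)/2 = 2.88601e+11 m.
Circular speeds: v₁ = √(GM/r₁) = 242.286 m/s, v₂ = √(GM/r₂) = 98.191 m/s.
Transfer speeds (vis-viva v² = GM(2/r − 1/a_t)): v₁ᵗ = 317.557 m/s, v₂ᵗ = 52.1565 m/s.
(a) ΔV₁ = |v₁ᵗ − v₁| ≈ 75.27 m/s = 0.01588 AU/year.
(b) ΔV₂ = |v₂ − v₂ᵗ| ≈ 46.03 m/s = 0.009712 AU/year.
(c) ΔV_total = ΔV₁ + ΔV₂ ≈ 121.3 m/s = 0.02559 AU/year.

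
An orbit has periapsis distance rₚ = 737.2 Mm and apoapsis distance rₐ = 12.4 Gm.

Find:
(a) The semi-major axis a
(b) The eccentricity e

Convert to SI: rₚ = 737.2 Mm = 7.372e+08 m; rₐ = 12.4 Gm = 1.24e+10 m.
(a) a = (rₚ + rₐ) / 2 = (7.372e+08 + 1.24e+10) / 2 ≈ 6.569e+09 m = 6.569 Gm.
(b) e = (rₐ − rₚ) / (rₐ + rₚ) = (1.24e+10 − 7.372e+08) / (1.24e+10 + 7.372e+08) ≈ 0.8878.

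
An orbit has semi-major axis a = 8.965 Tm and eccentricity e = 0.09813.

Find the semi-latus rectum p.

Convert to SI: a = 8.965 Tm = 8.965e+12 m.
p = a (1 − e²).
p = 8.965e+12 · (1 − (0.09813)²) = 8.965e+12 · 0.990371 ≈ 8.879e+12 m = 8.879 Tm.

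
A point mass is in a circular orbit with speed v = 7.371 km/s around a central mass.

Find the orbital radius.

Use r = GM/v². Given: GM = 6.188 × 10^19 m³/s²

Convert to SI: v = 7.371 km/s = 7371 m/s.
For a circular orbit, v² = GM / r, so r = GM / v².
r = 6.188e+19 / (7371)² m ≈ 1.139e+12 m = 1.139 Tm.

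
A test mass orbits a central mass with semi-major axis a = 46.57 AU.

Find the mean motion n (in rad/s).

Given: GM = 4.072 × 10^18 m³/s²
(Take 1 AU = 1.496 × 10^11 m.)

Convert to SI: a = 46.57 AU = 6.96687e+12 m.
n = √(GM / a³).
n = √(4.072e+18 / (6.96687e+12)³) rad/s ≈ 1.097e-10 rad/s.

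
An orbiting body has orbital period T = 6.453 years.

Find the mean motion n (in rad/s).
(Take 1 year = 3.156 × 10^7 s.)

Convert to SI: T = 6.453 years = 2.03657e+08 s.
n = 2π / T.
n = 2π / 2.03657e+08 s ≈ 3.085e-08 rad/s.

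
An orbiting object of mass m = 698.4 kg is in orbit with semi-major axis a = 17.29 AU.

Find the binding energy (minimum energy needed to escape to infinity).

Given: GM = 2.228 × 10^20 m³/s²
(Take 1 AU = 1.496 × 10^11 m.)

Convert to SI: a = 17.29 AU = 2.58658e+12 m.
Total orbital energy is E = −GMm/(2a); binding energy is E_bind = −E = GMm/(2a).
E_bind = 2.228e+20 · 698.4 / (2 · 2.58658e+12) J ≈ 3.008e+10 J = 30.08 GJ.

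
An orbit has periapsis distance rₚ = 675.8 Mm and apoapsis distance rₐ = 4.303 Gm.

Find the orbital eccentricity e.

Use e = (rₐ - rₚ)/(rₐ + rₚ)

Convert to SI: rₚ = 675.8 Mm = 6.758e+08 m; rₐ = 4.303 Gm = 4.303e+09 m.
e = (rₐ − rₚ) / (rₐ + rₚ).
e = (4.303e+09 − 6.758e+08) / (4.303e+09 + 6.758e+08) = 3.6272e+09 / 4.9788e+09 ≈ 0.7285.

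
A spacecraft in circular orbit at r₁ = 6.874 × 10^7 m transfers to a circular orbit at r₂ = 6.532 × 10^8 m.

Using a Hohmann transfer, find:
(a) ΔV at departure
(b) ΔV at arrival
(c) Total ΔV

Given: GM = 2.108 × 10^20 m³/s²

Transfer semi-major axis: a_t = (r₁ + r₂)/2 = (6.874e+07 + 6.532e+08)/2 = 3.6097e+08 m.
Circular speeds: v₁ = √(GM/r₁) = 1.75118e+06 m/s, v₂ = √(GM/r₂) = 568084 m/s.
Transfer speeds (vis-viva v² = GM(2/r − 1/a_t)): v₁ᵗ = 2.35569e+06 m/s, v₂ᵗ = 247903 m/s.
(a) ΔV₁ = |v₁ᵗ − v₁| ≈ 6.045e+05 m/s = 604.5 km/s.
(b) ΔV₂ = |v₂ − v₂ᵗ| ≈ 3.202e+05 m/s = 320.2 km/s.
(c) ΔV_total = ΔV₁ + ΔV₂ ≈ 9.247e+05 m/s = 924.7 km/s.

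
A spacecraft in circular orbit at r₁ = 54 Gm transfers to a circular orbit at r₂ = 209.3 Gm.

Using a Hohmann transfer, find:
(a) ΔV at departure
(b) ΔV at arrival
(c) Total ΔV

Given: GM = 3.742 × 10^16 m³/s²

Convert to SI: r₁ = 54 Gm = 5.4e+10 m; r₂ = 209.3 Gm = 2.093e+11 m.
Transfer semi-major axis: a_t = (r₁ + r₂)/2 = (5.4e+10 + 2.093e+11)/2 = 1.3165e+11 m.
Circular speeds: v₁ = √(GM/r₁) = 832.444 m/s, v₂ = √(GM/r₂) = 422.831 m/s.
Transfer speeds (vis-viva v² = GM(2/r − 1/a_t)): v₁ᵗ = 1049.61 m/s, v₂ᵗ = 270.803 m/s.
(a) ΔV₁ = |v₁ᵗ − v₁| ≈ 217.2 m/s = 217.2 m/s.
(b) ΔV₂ = |v₂ − v₂ᵗ| ≈ 152 m/s = 152 m/s.
(c) ΔV_total = ΔV₁ + ΔV₂ ≈ 369.2 m/s = 369.2 m/s.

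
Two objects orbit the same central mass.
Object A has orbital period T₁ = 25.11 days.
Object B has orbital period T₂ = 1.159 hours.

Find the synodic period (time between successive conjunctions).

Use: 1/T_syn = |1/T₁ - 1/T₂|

Convert to SI: T₁ = 25.11 days = 2.1695e+06 s; T₂ = 1.159 hours = 4172.4 s.
T_syn = |T₁ · T₂ / (T₁ − T₂)|.
T_syn = |2.1695e+06 · 4172.4 / (2.1695e+06 − 4172.4)| s ≈ 4180 s = 1.161 hours.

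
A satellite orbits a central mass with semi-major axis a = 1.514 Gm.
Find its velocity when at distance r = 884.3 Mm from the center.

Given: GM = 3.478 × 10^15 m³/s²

Convert to SI: a = 1.514 Gm = 1.514e+09 m; r = 884.3 Mm = 8.843e+08 m.
Vis-viva: v = √(GM · (2/r − 1/a)).
2/r − 1/a = 2/8.843e+08 − 1/1.514e+09 = 1.60117e-09 m⁻¹.
v = √(3.478e+15 · 1.60117e-09) m/s ≈ 2360 m/s = 2.36 km/s.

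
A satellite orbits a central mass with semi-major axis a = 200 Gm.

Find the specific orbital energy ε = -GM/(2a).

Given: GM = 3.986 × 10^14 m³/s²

Convert to SI: a = 200 Gm = 2e+11 m.
ε = −GM / (2a).
ε = −3.986e+14 / (2 · 2e+11) J/kg ≈ -996.5 J/kg = -996.5 J/kg.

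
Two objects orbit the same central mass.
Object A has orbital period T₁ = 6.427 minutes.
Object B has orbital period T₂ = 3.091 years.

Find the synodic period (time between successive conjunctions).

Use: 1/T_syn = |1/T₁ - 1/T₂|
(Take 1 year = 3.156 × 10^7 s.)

Convert to SI: T₁ = 6.427 minutes = 385.62 s; T₂ = 3.091 years = 9.7552e+07 s.
T_syn = |T₁ · T₂ / (T₁ − T₂)|.
T_syn = |385.62 · 9.7552e+07 / (385.62 − 9.7552e+07)| s ≈ 385.6 s = 6.427 minutes.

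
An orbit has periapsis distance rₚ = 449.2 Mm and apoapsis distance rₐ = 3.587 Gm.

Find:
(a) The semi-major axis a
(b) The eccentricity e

Convert to SI: rₚ = 449.2 Mm = 4.492e+08 m; rₐ = 3.587 Gm = 3.587e+09 m.
(a) a = (rₚ + rₐ) / 2 = (4.492e+08 + 3.587e+09) / 2 ≈ 2.018e+09 m = 2.018 Gm.
(b) e = (rₐ − rₚ) / (rₐ + rₚ) = (3.587e+09 − 4.492e+08) / (3.587e+09 + 4.492e+08) ≈ 0.7774.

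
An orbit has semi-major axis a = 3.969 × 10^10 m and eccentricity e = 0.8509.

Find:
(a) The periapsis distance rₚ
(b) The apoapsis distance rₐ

(a) rₚ = a(1 − e) = 3.969e+10 · (1 − 0.8509) = 3.969e+10 · 0.1491 ≈ 5.918e+09 m = 5.918 × 10^9 m.
(b) rₐ = a(1 + e) = 3.969e+10 · (1 + 0.8509) = 3.969e+10 · 1.8509 ≈ 7.346e+10 m = 7.346 × 10^10 m.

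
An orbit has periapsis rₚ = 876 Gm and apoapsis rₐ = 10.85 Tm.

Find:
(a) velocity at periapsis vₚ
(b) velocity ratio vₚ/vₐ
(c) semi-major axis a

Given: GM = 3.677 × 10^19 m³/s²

Convert to SI: rₚ = 876 Gm = 8.76e+11 m; rₐ = 10.85 Tm = 1.085e+13 m.
(a) With a = (rₚ + rₐ)/2 = 5.863e+12 m, vₚ = √(GM (2/rₚ − 1/a)) = √(3.677e+19 · (2/8.76e+11 − 1/5.863e+12)) m/s ≈ 8814 m/s
(b) Conservation of angular momentum (rₚvₚ = rₐvₐ) gives vₚ/vₐ = rₐ/rₚ = 1.085e+13/8.76e+11 ≈ 12.39
(c) a = (rₚ + rₐ)/2 = (8.76e+11 + 1.085e+13)/2 ≈ 5.863e+12 m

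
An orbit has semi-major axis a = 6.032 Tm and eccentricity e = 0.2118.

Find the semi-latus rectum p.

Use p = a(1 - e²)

Convert to SI: a = 6.032 Tm = 6.032e+12 m.
p = a (1 − e²).
p = 6.032e+12 · (1 − (0.2118)²) = 6.032e+12 · 0.955141 ≈ 5.761e+12 m = 5.761 Tm.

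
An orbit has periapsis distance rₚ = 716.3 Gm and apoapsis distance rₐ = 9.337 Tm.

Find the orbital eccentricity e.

Convert to SI: rₚ = 716.3 Gm = 7.163e+11 m; rₐ = 9.337 Tm = 9.337e+12 m.
e = (rₐ − rₚ) / (rₐ + rₚ).
e = (9.337e+12 − 7.163e+11) / (9.337e+12 + 7.163e+11) = 8.6207e+12 / 1.00533e+13 ≈ 0.8575.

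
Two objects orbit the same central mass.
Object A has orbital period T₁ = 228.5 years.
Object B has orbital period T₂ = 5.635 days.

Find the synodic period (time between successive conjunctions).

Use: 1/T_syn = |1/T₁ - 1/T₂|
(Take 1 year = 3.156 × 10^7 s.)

Convert to SI: T₁ = 228.5 years = 7.21146e+09 s; T₂ = 5.635 days = 486864 s.
T_syn = |T₁ · T₂ / (T₁ − T₂)|.
T_syn = |7.21146e+09 · 486864 / (7.21146e+09 − 486864)| s ≈ 4.869e+05 s = 5.635 days.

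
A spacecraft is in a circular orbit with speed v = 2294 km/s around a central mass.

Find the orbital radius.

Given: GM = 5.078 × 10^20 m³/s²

Convert to SI: v = 2294 km/s = 2.294e+06 m/s.
For a circular orbit, v² = GM / r, so r = GM / v².
r = 5.078e+20 / (2.294e+06)² m ≈ 9.65e+07 m = 9.65 × 10^7 m.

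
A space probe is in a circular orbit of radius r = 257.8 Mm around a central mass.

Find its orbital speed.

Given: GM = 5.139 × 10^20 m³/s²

Convert to SI: r = 257.8 Mm = 2.578e+08 m.
For a circular orbit, gravity supplies the centripetal force, so v = √(GM / r).
v = √(5.139e+20 / 2.578e+08) m/s ≈ 1.412e+06 m/s = 1412 km/s.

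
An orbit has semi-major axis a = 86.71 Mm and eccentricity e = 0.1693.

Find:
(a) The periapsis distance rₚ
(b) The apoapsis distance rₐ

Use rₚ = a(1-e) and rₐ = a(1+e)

Convert to SI: a = 86.71 Mm = 8.671e+07 m.
(a) rₚ = a(1 − e) = 8.671e+07 · (1 − 0.1693) = 8.671e+07 · 0.8307 ≈ 7.203e+07 m = 72.03 Mm.
(b) rₐ = a(1 + e) = 8.671e+07 · (1 + 0.1693) = 8.671e+07 · 1.1693 ≈ 1.014e+08 m = 101.4 Mm.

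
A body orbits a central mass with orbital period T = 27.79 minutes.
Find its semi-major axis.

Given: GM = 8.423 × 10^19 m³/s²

Convert to SI: T = 27.79 minutes = 1667.4 s.
Invert Kepler's third law: a = (GM · T² / (4π²))^(1/3).
Substituting T = 1667.4 s and GM = 8.423e+19 m³/s²:
a = (8.423e+19 · (1667.4)² / (4π²))^(1/3) m
a ≈ 1.81e+08 m = 1.81 × 10^8 m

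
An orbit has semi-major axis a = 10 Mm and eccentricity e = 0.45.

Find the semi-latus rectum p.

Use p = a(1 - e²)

Convert to SI: a = 10 Mm = 1e+07 m.
p = a (1 − e²).
p = 1e+07 · (1 − (0.45)²) = 1e+07 · 0.7975 ≈ 7.975e+06 m = 7.975 Mm.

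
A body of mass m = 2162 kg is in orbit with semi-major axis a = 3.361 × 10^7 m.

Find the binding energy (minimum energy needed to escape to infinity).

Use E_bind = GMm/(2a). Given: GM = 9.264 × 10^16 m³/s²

Total orbital energy is E = −GMm/(2a); binding energy is E_bind = −E = GMm/(2a).
E_bind = 9.264e+16 · 2162 / (2 · 3.361e+07) J ≈ 2.98e+12 J = 2.98 TJ.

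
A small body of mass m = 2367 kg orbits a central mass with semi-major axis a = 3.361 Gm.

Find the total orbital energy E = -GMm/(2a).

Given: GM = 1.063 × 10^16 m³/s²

Convert to SI: a = 3.361 Gm = 3.361e+09 m.
E = −GMm / (2a).
E = −1.063e+16 · 2367 / (2 · 3.361e+09) J ≈ -3.743e+09 J = -3.743 GJ.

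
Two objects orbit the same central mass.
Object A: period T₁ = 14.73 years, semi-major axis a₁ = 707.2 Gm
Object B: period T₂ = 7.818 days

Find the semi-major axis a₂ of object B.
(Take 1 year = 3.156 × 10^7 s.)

Convert to SI: T₁ = 14.73 years = 4.64879e+08 s; a₁ = 707.2 Gm = 7.072e+11 m; T₂ = 7.818 days = 675475 s.
Kepler's third law: (T₁/T₂)² = (a₁/a₂)³ ⇒ a₂ = a₁ · (T₂/T₁)^(2/3).
T₂/T₁ = 675475 / 4.64879e+08 = 0.00145301.
a₂ = 7.072e+11 · (0.00145301)^(2/3) m ≈ 9.072e+09 m = 9.072 Gm.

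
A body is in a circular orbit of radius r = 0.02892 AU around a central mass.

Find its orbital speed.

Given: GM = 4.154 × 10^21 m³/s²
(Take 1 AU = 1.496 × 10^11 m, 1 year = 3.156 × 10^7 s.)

Convert to SI: r = 0.02892 AU = 4.32643e+09 m.
For a circular orbit, gravity supplies the centripetal force, so v = √(GM / r).
v = √(4.154e+21 / 4.32643e+09) m/s ≈ 9.799e+05 m/s = 206.7 AU/year.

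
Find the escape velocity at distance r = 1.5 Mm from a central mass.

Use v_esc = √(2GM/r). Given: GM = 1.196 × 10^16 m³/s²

Convert to SI: r = 1.5 Mm = 1.5e+06 m.
Escape velocity comes from setting total energy to zero: ½v² − GM/r = 0 ⇒ v_esc = √(2GM / r).
v_esc = √(2 · 1.196e+16 / 1.5e+06) m/s ≈ 1.263e+05 m/s = 126.3 km/s.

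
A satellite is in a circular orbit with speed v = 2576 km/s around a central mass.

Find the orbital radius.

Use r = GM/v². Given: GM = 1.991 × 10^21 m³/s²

Convert to SI: v = 2576 km/s = 2.576e+06 m/s.
For a circular orbit, v² = GM / r, so r = GM / v².
r = 1.991e+21 / (2.576e+06)² m ≈ 3e+08 m = 300 Mm.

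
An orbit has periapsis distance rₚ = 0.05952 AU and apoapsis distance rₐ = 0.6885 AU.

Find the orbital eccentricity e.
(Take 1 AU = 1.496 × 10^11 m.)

Convert to SI: rₚ = 0.05952 AU = 8.90419e+09 m; rₐ = 0.6885 AU = 1.03e+11 m.
e = (rₐ − rₚ) / (rₐ + rₚ).
e = (1.03e+11 − 8.90419e+09) / (1.03e+11 + 8.90419e+09) = 9.40954e+10 / 1.11904e+11 ≈ 0.8409.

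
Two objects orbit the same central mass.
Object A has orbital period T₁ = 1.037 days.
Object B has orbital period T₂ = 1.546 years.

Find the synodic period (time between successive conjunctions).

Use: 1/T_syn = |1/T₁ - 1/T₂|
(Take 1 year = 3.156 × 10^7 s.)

Convert to SI: T₁ = 1.037 days = 89596.8 s; T₂ = 1.546 years = 4.87918e+07 s.
T_syn = |T₁ · T₂ / (T₁ − T₂)|.
T_syn = |89596.8 · 4.87918e+07 / (89596.8 − 4.87918e+07)| s ≈ 8.976e+04 s = 1.039 days.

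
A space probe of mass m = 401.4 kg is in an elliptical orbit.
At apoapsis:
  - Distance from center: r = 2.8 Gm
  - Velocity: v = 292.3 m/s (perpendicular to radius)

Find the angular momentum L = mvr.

Convert to SI: r = 2.8 Gm = 2.8e+09 m.
Since v is perpendicular to r, L = m · v · r.
L = 401.4 · 292.3 · 2.8e+09 kg·m²/s ≈ 3.285e+14 kg·m²/s.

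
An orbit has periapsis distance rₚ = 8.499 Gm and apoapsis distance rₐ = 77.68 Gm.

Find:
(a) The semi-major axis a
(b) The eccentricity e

Convert to SI: rₚ = 8.499 Gm = 8.499e+09 m; rₐ = 77.68 Gm = 7.768e+10 m.
(a) a = (rₚ + rₐ) / 2 = (8.499e+09 + 7.768e+10) / 2 ≈ 4.309e+10 m = 43.09 Gm.
(b) e = (rₐ − rₚ) / (rₐ + rₚ) = (7.768e+10 − 8.499e+09) / (7.768e+10 + 8.499e+09) ≈ 0.8028.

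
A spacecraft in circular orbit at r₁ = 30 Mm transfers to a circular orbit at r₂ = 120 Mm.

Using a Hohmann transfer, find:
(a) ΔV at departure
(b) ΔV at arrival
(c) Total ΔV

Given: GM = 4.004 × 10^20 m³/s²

Convert to SI: r₁ = 30 Mm = 3e+07 m; r₂ = 120 Mm = 1.2e+08 m.
Transfer semi-major axis: a_t = (r₁ + r₂)/2 = (3e+07 + 1.2e+08)/2 = 7.5e+07 m.
Circular speeds: v₁ = √(GM/r₁) = 3.65331e+06 m/s, v₂ = √(GM/r₂) = 1.82665e+06 m/s.
Transfer speeds (vis-viva v² = GM(2/r − 1/a_t)): v₁ᵗ = 4.62111e+06 m/s, v₂ᵗ = 1.15528e+06 m/s.
(a) ΔV₁ = |v₁ᵗ − v₁| ≈ 9.678e+05 m/s = 967.8 km/s.
(b) ΔV₂ = |v₂ − v₂ᵗ| ≈ 6.714e+05 m/s = 671.4 km/s.
(c) ΔV_total = ΔV₁ + ΔV₂ ≈ 1.639e+06 m/s = 1639 km/s.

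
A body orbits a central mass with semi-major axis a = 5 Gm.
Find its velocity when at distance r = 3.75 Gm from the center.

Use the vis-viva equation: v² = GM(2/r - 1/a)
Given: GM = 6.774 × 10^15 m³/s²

Convert to SI: a = 5 Gm = 5e+09 m; r = 3.75 Gm = 3.75e+09 m.
Vis-viva: v = √(GM · (2/r − 1/a)).
2/r − 1/a = 2/3.75e+09 − 1/5e+09 = 3.33333e-10 m⁻¹.
v = √(6.774e+15 · 3.33333e-10) m/s ≈ 1503 m/s = 1.503 km/s.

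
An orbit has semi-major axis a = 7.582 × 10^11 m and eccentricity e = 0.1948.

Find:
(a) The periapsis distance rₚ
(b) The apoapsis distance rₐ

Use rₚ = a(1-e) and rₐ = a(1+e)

(a) rₚ = a(1 − e) = 7.582e+11 · (1 − 0.1948) = 7.582e+11 · 0.8052 ≈ 6.105e+11 m = 6.105 × 10^11 m.
(b) rₐ = a(1 + e) = 7.582e+11 · (1 + 0.1948) = 7.582e+11 · 1.1948 ≈ 9.059e+11 m = 9.059 × 10^11 m.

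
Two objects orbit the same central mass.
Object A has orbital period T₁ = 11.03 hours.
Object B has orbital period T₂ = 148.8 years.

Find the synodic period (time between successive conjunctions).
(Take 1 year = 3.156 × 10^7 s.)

Convert to SI: T₁ = 11.03 hours = 39708 s; T₂ = 148.8 years = 4.69613e+09 s.
T_syn = |T₁ · T₂ / (T₁ − T₂)|.
T_syn = |39708 · 4.69613e+09 / (39708 − 4.69613e+09)| s ≈ 3.971e+04 s = 11.03 hours.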